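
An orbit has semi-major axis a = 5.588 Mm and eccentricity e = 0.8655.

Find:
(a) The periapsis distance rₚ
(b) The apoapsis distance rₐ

Convert to SI: a = 5.588 Mm = 5.588e+06 m.
(a) rₚ = a(1 − e) = 5.588e+06 · (1 − 0.8655) = 5.588e+06 · 0.1345 ≈ 7.516e+05 m = 751.6 km.
(b) rₐ = a(1 + e) = 5.588e+06 · (1 + 0.8655) = 5.588e+06 · 1.8655 ≈ 1.042e+07 m = 10.42 Mm.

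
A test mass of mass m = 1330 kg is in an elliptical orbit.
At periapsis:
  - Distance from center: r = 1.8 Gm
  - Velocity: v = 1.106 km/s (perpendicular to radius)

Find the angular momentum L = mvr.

Convert to SI: r = 1.8 Gm = 1.8e+09 m; v = 1.106 km/s = 1106 m/s.
Since v is perpendicular to r, L = m · v · r.
L = 1330 · 1106 · 1.8e+09 kg·m²/s ≈ 2.648e+15 kg·m²/s.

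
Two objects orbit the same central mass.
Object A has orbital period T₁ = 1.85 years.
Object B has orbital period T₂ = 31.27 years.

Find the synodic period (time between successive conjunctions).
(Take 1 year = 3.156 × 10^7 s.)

Convert to SI: T₁ = 1.85 years = 5.8386e+07 s; T₂ = 31.27 years = 9.86881e+08 s.
T_syn = |T₁ · T₂ / (T₁ − T₂)|.
T_syn = |5.8386e+07 · 9.86881e+08 / (5.8386e+07 − 9.86881e+08)| s ≈ 6.206e+07 s = 1.966 years.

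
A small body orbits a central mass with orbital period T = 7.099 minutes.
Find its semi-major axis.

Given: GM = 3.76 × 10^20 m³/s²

Convert to SI: T = 7.099 minutes = 425.94 s.
Invert Kepler's third law: a = (GM · T² / (4π²))^(1/3).
Substituting T = 425.94 s and GM = 3.76e+20 m³/s²:
a = (3.76e+20 · (425.94)² / (4π²))^(1/3) m
a ≈ 1.2e+08 m = 120 Mm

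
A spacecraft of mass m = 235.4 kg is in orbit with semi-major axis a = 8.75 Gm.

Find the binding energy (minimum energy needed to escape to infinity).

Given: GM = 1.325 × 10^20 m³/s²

Convert to SI: a = 8.75 Gm = 8.75e+09 m.
Total orbital energy is E = −GMm/(2a); binding energy is E_bind = −E = GMm/(2a).
E_bind = 1.325e+20 · 235.4 / (2 · 8.75e+09) J ≈ 1.782e+12 J = 1.782 TJ.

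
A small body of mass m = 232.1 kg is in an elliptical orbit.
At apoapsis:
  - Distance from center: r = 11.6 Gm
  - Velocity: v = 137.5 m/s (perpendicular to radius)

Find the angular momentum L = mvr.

Convert to SI: r = 11.6 Gm = 1.16e+10 m.
Since v is perpendicular to r, L = m · v · r.
L = 232.1 · 137.5 · 1.16e+10 kg·m²/s ≈ 3.702e+14 kg·m²/s.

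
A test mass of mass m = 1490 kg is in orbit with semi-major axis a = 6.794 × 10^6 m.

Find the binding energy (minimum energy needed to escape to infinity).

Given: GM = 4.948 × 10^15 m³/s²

Total orbital energy is E = −GMm/(2a); binding energy is E_bind = −E = GMm/(2a).
E_bind = 4.948e+15 · 1490 / (2 · 6.794e+06) J ≈ 5.426e+11 J = 542.6 GJ.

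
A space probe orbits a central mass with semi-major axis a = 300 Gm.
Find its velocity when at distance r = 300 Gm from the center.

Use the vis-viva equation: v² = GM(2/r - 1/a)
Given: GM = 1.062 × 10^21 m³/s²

Convert to SI: a = 300 Gm = 3e+11 m; r = 300 Gm = 3e+11 m.
Vis-viva: v = √(GM · (2/r − 1/a)).
2/r − 1/a = 2/3e+11 − 1/3e+11 = 3.33333e-12 m⁻¹.
v = √(1.062e+21 · 3.33333e-12) m/s ≈ 5.95e+04 m/s = 59.5 km/s.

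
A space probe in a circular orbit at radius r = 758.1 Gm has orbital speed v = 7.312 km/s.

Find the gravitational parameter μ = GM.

Convert to SI: r = 758.1 Gm = 7.581e+11 m; v = 7.312 km/s = 7312 m/s.
For a circular orbit v² = GM/r, so GM = v² · r.
GM = (7312)² · 7.581e+11 m³/s² ≈ 4.053e+19 m³/s² = 4.053 × 10^19 m³/s².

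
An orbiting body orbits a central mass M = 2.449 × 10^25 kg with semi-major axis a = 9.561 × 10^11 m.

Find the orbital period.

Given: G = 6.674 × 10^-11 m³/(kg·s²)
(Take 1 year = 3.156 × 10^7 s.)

GM = G · M = 6.674e-11 · 2.449e+25 = 1.63446e+15 m³/s².
Kepler's third law: T = 2π √(a³ / GM).
Substituting a = 9.561e+11 m and GM = 1.63446e+15 m³/s²:
T = 2π √((9.561e+11)³ / 1.63446e+15) s
T ≈ 1.453e+11 s = 4604 years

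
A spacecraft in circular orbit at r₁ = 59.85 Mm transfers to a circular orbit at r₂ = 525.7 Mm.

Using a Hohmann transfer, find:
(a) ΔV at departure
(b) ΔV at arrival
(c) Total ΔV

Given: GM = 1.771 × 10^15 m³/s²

Convert to SI: r₁ = 59.85 Mm = 5.985e+07 m; r₂ = 525.7 Mm = 5.257e+08 m.
Transfer semi-major axis: a_t = (r₁ + r₂)/2 = (5.985e+07 + 5.257e+08)/2 = 2.92775e+08 m.
Circular speeds: v₁ = √(GM/r₁) = 5439.73 m/s, v₂ = √(GM/r₂) = 1835.44 m/s.
Transfer speeds (vis-viva v² = GM(2/r − 1/a_t)): v₁ᵗ = 7289.19 m/s, v₂ᵗ = 829.861 m/s.
(a) ΔV₁ = |v₁ᵗ − v₁| ≈ 1849 m/s = 1.849 km/s.
(b) ΔV₂ = |v₂ − v₂ᵗ| ≈ 1006 m/s = 1.006 km/s.
(c) ΔV_total = ΔV₁ + ΔV₂ ≈ 2855 m/s = 2.855 km/s.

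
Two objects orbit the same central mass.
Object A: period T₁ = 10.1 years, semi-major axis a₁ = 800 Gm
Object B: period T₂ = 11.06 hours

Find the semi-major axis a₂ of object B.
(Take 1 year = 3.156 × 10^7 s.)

Convert to SI: T₁ = 10.1 years = 3.18756e+08 s; a₁ = 800 Gm = 8e+11 m; T₂ = 11.06 hours = 39816 s.
Kepler's third law: (T₁/T₂)² = (a₁/a₂)³ ⇒ a₂ = a₁ · (T₂/T₁)^(2/3).
T₂/T₁ = 39816 / 3.18756e+08 = 0.000124911.
a₂ = 8e+11 · (0.000124911)^(2/3) m ≈ 1.999e+09 m = 1.999 Gm.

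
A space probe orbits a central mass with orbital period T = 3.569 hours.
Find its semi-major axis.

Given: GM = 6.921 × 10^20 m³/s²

Convert to SI: T = 3.569 hours = 12848.4 s.
Invert Kepler's third law: a = (GM · T² / (4π²))^(1/3).
Substituting T = 12848.4 s and GM = 6.921e+20 m³/s²:
a = (6.921e+20 · (12848.4)² / (4π²))^(1/3) m
a ≈ 1.425e+09 m = 1.425 × 10^9 m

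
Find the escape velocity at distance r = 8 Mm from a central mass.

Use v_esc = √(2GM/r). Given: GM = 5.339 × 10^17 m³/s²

Convert to SI: r = 8 Mm = 8e+06 m.
Escape velocity comes from setting total energy to zero: ½v² − GM/r = 0 ⇒ v_esc = √(2GM / r).
v_esc = √(2 · 5.339e+17 / 8e+06) m/s ≈ 3.653e+05 m/s = 365.3 km/s.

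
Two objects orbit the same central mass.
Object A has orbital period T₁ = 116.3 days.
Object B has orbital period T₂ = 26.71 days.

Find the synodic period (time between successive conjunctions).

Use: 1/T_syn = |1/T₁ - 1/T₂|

Convert to SI: T₁ = 116.3 days = 1.00483e+07 s; T₂ = 26.71 days = 2.30774e+06 s.
T_syn = |T₁ · T₂ / (T₁ − T₂)|.
T_syn = |1.00483e+07 · 2.30774e+06 / (1.00483e+07 − 2.30774e+06)| s ≈ 2.996e+06 s = 34.67 days.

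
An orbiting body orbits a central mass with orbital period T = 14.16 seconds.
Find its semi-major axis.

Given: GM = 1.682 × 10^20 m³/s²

Invert Kepler's third law: a = (GM · T² / (4π²))^(1/3).
Substituting T = 14.16 s and GM = 1.682e+20 m³/s²:
a = (1.682e+20 · (14.16)² / (4π²))^(1/3) m
a ≈ 9.489e+06 m = 9.489 Mm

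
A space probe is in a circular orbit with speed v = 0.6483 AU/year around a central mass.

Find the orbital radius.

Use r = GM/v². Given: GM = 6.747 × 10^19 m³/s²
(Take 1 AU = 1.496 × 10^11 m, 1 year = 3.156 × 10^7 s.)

Convert to SI: v = 0.6483 AU/year = 3073.06 m/s.
For a circular orbit, v² = GM / r, so r = GM / v².
r = 6.747e+19 / (3073.06)² m ≈ 7.144e+12 m = 47.76 AU.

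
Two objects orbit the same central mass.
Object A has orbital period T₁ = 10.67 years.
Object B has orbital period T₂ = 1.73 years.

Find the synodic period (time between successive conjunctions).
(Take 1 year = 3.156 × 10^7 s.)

Convert to SI: T₁ = 10.67 years = 3.36745e+08 s; T₂ = 1.73 years = 5.45988e+07 s.
T_syn = |T₁ · T₂ / (T₁ − T₂)|.
T_syn = |3.36745e+08 · 5.45988e+07 / (3.36745e+08 − 5.45988e+07)| s ≈ 6.516e+07 s = 2.065 years.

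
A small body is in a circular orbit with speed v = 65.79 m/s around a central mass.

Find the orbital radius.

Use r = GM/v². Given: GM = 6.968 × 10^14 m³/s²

For a circular orbit, v² = GM / r, so r = GM / v².
r = 6.968e+14 / (65.79)² m ≈ 1.61e+11 m = 161 Gm.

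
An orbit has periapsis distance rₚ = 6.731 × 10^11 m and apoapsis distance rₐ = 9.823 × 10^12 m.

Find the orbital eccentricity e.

e = (rₐ − rₚ) / (rₐ + rₚ).
e = (9.823e+12 − 6.731e+11) / (9.823e+12 + 6.731e+11) = 9.1499e+12 / 1.04961e+13 ≈ 0.8717.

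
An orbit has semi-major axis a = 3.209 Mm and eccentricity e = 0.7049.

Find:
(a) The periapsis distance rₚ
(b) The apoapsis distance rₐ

Convert to SI: a = 3.209 Mm = 3.209e+06 m.
(a) rₚ = a(1 − e) = 3.209e+06 · (1 − 0.7049) = 3.209e+06 · 0.2951 ≈ 9.47e+05 m = 947 km.
(b) rₐ = a(1 + e) = 3.209e+06 · (1 + 0.7049) = 3.209e+06 · 1.7049 ≈ 5.471e+06 m = 5.471 Mm.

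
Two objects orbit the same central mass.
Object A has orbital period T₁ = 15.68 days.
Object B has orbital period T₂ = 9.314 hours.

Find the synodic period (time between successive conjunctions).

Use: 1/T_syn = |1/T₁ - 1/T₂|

Convert to SI: T₁ = 15.68 days = 1.35475e+06 s; T₂ = 9.314 hours = 33530.4 s.
T_syn = |T₁ · T₂ / (T₁ − T₂)|.
T_syn = |1.35475e+06 · 33530.4 / (1.35475e+06 − 33530.4)| s ≈ 3.438e+04 s = 9.55 hours.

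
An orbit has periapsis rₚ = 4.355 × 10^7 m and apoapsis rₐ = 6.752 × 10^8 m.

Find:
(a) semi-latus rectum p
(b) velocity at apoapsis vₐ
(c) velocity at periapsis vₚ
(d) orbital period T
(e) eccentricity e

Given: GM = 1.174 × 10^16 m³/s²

(a) From a = (rₚ + rₐ)/2 = 3.59375e+08 m and e = (rₐ − rₚ)/(rₐ + rₚ) = 0.878817, p = a(1 − e²) = 3.59375e+08 · (1 − (0.878817)²) ≈ 8.182e+07 m
(b) With a = (rₚ + rₐ)/2 = 3.59375e+08 m, vₐ = √(GM (2/rₐ − 1/a)) = √(1.174e+16 · (2/6.752e+08 − 1/3.59375e+08)) m/s ≈ 1452 m/s
(c) With a = (rₚ + rₐ)/2 = 3.59375e+08 m, vₚ = √(GM (2/rₚ − 1/a)) = √(1.174e+16 · (2/4.355e+07 − 1/3.59375e+08)) m/s ≈ 2.251e+04 m/s
(d) With a = (rₚ + rₐ)/2 = 3.59375e+08 m, T = 2π √(a³/GM) = 2π √((3.59375e+08)³/1.174e+16) s ≈ 3.951e+05 s
(e) e = (rₐ − rₚ)/(rₐ + rₚ) = (6.752e+08 − 4.355e+07)/(6.752e+08 + 4.355e+07) ≈ 0.8788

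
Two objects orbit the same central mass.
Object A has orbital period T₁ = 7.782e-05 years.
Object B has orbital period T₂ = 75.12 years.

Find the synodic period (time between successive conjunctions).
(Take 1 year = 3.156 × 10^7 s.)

Convert to SI: T₁ = 7.782e-05 years = 2456 s; T₂ = 75.12 years = 2.37079e+09 s.
T_syn = |T₁ · T₂ / (T₁ − T₂)|.
T_syn = |2456 · 2.37079e+09 / (2456 − 2.37079e+09)| s ≈ 2456 s = 7.782e-05 years.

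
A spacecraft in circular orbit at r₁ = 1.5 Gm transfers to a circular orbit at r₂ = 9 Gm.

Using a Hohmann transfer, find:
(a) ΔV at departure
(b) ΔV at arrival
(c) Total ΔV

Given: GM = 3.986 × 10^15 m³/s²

Convert to SI: r₁ = 1.5 Gm = 1.5e+09 m; r₂ = 9 Gm = 9e+09 m.
Transfer semi-major axis: a_t = (r₁ + r₂)/2 = (1.5e+09 + 9e+09)/2 = 5.25e+09 m.
Circular speeds: v₁ = √(GM/r₁) = 1630.13 m/s, v₂ = √(GM/r₂) = 665.499 m/s.
Transfer speeds (vis-viva v² = GM(2/r − 1/a_t)): v₁ᵗ = 2134.34 m/s, v₂ᵗ = 355.724 m/s.
(a) ΔV₁ = |v₁ᵗ − v₁| ≈ 504.2 m/s = 504.2 m/s.
(b) ΔV₂ = |v₂ − v₂ᵗ| ≈ 309.8 m/s = 309.8 m/s.
(c) ΔV_total = ΔV₁ + ΔV₂ ≈ 814 m/s = 814 m/s.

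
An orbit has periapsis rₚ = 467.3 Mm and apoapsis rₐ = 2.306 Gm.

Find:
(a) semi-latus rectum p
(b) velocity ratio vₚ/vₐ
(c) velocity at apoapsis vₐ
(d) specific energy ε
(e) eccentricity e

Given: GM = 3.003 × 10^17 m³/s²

Convert to SI: rₚ = 467.3 Mm = 4.673e+08 m; rₐ = 2.306 Gm = 2.306e+09 m.
(a) From a = (rₚ + rₐ)/2 = 1.38665e+09 m and e = (rₐ − rₚ)/(rₐ + rₚ) = 0.663001, p = a(1 − e²) = 1.38665e+09 · (1 − (0.663001)²) ≈ 7.771e+08 m
(b) Conservation of angular momentum (rₚvₚ = rₐvₐ) gives vₚ/vₐ = rₐ/rₚ = 2.306e+09/4.673e+08 ≈ 4.935
(c) With a = (rₚ + rₐ)/2 = 1.38665e+09 m, vₐ = √(GM (2/rₐ − 1/a)) = √(3.003e+17 · (2/2.306e+09 − 1/1.38665e+09)) m/s ≈ 6625 m/s
(d) With a = (rₚ + rₐ)/2 = 1.38665e+09 m, ε = −GM/(2a) = −3.003e+17/(2 · 1.38665e+09) J/kg ≈ -1.083e+08 J/kg
(e) e = (rₐ − rₚ)/(rₐ + rₚ) = (2.306e+09 − 4.673e+08)/(2.306e+09 + 4.673e+08) ≈ 0.663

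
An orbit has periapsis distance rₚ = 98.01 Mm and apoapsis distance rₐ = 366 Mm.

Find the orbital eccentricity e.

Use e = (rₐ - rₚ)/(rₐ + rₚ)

Convert to SI: rₚ = 98.01 Mm = 9.801e+07 m; rₐ = 366 Mm = 3.66e+08 m.
e = (rₐ − rₚ) / (rₐ + rₚ).
e = (3.66e+08 − 9.801e+07) / (3.66e+08 + 9.801e+07) = 2.6799e+08 / 4.6401e+08 ≈ 0.5776.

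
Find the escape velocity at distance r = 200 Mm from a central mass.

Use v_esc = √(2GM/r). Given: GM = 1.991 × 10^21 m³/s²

Convert to SI: r = 200 Mm = 2e+08 m.
Escape velocity comes from setting total energy to zero: ½v² − GM/r = 0 ⇒ v_esc = √(2GM / r).
v_esc = √(2 · 1.991e+21 / 2e+08) m/s ≈ 4.462e+06 m/s = 4462 km/s.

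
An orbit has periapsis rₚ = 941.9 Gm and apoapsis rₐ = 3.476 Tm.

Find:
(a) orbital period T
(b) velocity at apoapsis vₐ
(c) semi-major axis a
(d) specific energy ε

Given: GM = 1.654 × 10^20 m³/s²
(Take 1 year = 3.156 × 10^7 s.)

Convert to SI: rₚ = 941.9 Gm = 9.419e+11 m; rₐ = 3.476 Tm = 3.476e+12 m.
(a) With a = (rₚ + rₐ)/2 = 2.20895e+12 m, T = 2π √(a³/GM) = 2π √((2.20895e+12)³/1.654e+20) s ≈ 1.604e+09 s
(b) With a = (rₚ + rₐ)/2 = 2.20895e+12 m, vₐ = √(GM (2/rₐ − 1/a)) = √(1.654e+20 · (2/3.476e+12 − 1/2.20895e+12)) m/s ≈ 4504 m/s
(c) a = (rₚ + rₐ)/2 = (9.419e+11 + 3.476e+12)/2 ≈ 2.209e+12 m
(d) With a = (rₚ + rₐ)/2 = 2.20895e+12 m, ε = −GM/(2a) = −1.654e+20/(2 · 2.20895e+12) J/kg ≈ -3.744e+07 J/kg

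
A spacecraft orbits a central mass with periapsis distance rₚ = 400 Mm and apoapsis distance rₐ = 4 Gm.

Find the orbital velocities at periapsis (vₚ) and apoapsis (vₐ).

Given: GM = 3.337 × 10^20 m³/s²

Convert to SI: rₚ = 400 Mm = 4e+08 m; rₐ = 4 Gm = 4e+09 m.
Use the vis-viva equation v² = GM(2/r − 1/a) with a = (rₚ + rₐ)/2 = (4e+08 + 4e+09)/2 = 2.2e+09 m.
vₚ = √(GM · (2/rₚ − 1/a)) = √(3.337e+20 · (2/4e+08 − 1/2.2e+09)) m/s ≈ 1.232e+06 m/s = 1232 km/s.
vₐ = √(GM · (2/rₐ − 1/a)) = √(3.337e+20 · (2/4e+09 − 1/2.2e+09)) m/s ≈ 1.232e+05 m/s = 123.2 km/s.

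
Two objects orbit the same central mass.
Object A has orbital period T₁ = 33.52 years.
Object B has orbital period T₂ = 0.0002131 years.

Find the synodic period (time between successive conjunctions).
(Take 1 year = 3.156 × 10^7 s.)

Convert to SI: T₁ = 33.52 years = 1.05789e+09 s; T₂ = 0.0002131 years = 6725.44 s.
T_syn = |T₁ · T₂ / (T₁ − T₂)|.
T_syn = |1.05789e+09 · 6725.44 / (1.05789e+09 − 6725.44)| s ≈ 6725 s = 0.0002131 years.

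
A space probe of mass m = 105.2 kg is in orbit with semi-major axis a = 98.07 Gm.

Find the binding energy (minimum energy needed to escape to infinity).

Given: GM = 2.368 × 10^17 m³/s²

Convert to SI: a = 98.07 Gm = 9.807e+10 m.
Total orbital energy is E = −GMm/(2a); binding energy is E_bind = −E = GMm/(2a).
E_bind = 2.368e+17 · 105.2 / (2 · 9.807e+10) J ≈ 1.27e+08 J = 127 MJ.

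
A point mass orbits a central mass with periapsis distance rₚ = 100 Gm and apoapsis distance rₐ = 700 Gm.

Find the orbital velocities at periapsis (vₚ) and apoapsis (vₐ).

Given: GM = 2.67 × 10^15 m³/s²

Convert to SI: rₚ = 100 Gm = 1e+11 m; rₐ = 700 Gm = 7e+11 m.
Use the vis-viva equation v² = GM(2/r − 1/a) with a = (rₚ + rₐ)/2 = (1e+11 + 7e+11)/2 = 4e+11 m.
vₚ = √(GM · (2/rₚ − 1/a)) = √(2.67e+15 · (2/1e+11 − 1/4e+11)) m/s ≈ 216.2 m/s = 216.2 m/s.
vₐ = √(GM · (2/rₐ − 1/a)) = √(2.67e+15 · (2/7e+11 − 1/4e+11)) m/s ≈ 30.88 m/s = 30.88 m/s.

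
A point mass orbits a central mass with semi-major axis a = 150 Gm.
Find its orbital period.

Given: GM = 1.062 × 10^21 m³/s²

Convert to SI: a = 150 Gm = 1.5e+11 m.
Kepler's third law: T = 2π √(a³ / GM).
Substituting a = 1.5e+11 m and GM = 1.062e+21 m³/s²:
T = 2π √((1.5e+11)³ / 1.062e+21) s
T ≈ 1.12e+07 s = 129.6 days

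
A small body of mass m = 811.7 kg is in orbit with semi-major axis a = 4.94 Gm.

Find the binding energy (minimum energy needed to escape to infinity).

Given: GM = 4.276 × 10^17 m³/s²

Convert to SI: a = 4.94 Gm = 4.94e+09 m.
Total orbital energy is E = −GMm/(2a); binding energy is E_bind = −E = GMm/(2a).
E_bind = 4.276e+17 · 811.7 / (2 · 4.94e+09) J ≈ 3.513e+10 J = 35.13 GJ.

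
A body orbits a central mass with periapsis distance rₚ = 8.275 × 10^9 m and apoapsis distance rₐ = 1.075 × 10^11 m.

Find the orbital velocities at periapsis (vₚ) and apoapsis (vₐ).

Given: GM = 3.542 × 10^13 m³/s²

Use the vis-viva equation v² = GM(2/r − 1/a) with a = (rₚ + rₐ)/2 = (8.275e+09 + 1.075e+11)/2 = 5.78875e+10 m.
vₚ = √(GM · (2/rₚ − 1/a)) = √(3.542e+13 · (2/8.275e+09 − 1/5.78875e+10)) m/s ≈ 89.16 m/s = 89.16 m/s.
vₐ = √(GM · (2/rₐ − 1/a)) = √(3.542e+13 · (2/1.075e+11 − 1/5.78875e+10)) m/s ≈ 6.863 m/s = 6.863 m/s.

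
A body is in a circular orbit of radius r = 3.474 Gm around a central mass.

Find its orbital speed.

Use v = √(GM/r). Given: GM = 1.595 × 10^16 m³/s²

Convert to SI: r = 3.474 Gm = 3.474e+09 m.
For a circular orbit, gravity supplies the centripetal force, so v = √(GM / r).
v = √(1.595e+16 / 3.474e+09) m/s ≈ 2143 m/s = 2.143 km/s.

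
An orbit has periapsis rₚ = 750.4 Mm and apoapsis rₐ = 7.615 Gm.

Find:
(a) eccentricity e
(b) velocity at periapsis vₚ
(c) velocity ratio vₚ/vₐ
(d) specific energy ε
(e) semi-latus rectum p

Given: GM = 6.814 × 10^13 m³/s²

Convert to SI: rₚ = 750.4 Mm = 7.504e+08 m; rₐ = 7.615 Gm = 7.615e+09 m.
(a) e = (rₐ − rₚ)/(rₐ + rₚ) = (7.615e+09 − 7.504e+08)/(7.615e+09 + 7.504e+08) ≈ 0.8206
(b) With a = (rₚ + rₐ)/2 = 4.1827e+09 m, vₚ = √(GM (2/rₚ − 1/a)) = √(6.814e+13 · (2/7.504e+08 − 1/4.1827e+09)) m/s ≈ 406.6 m/s
(c) Conservation of angular momentum (rₚvₚ = rₐvₐ) gives vₚ/vₐ = rₐ/rₚ = 7.615e+09/7.504e+08 ≈ 10.15
(d) With a = (rₚ + rₐ)/2 = 4.1827e+09 m, ε = −GM/(2a) = −6.814e+13/(2 · 4.1827e+09) J/kg ≈ -8145 J/kg
(e) From a = (rₚ + rₐ)/2 = 4.1827e+09 m and e = (rₐ − rₚ)/(rₐ + rₚ) = 0.820594, p = a(1 − e²) = 4.1827e+09 · (1 − (0.820594)²) ≈ 1.366e+09 m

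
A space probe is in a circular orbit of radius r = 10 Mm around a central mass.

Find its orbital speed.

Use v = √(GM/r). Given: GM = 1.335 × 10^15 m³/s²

Convert to SI: r = 10 Mm = 1e+07 m.
For a circular orbit, gravity supplies the centripetal force, so v = √(GM / r).
v = √(1.335e+15 / 1e+07) m/s ≈ 1.155e+04 m/s = 11.55 km/s.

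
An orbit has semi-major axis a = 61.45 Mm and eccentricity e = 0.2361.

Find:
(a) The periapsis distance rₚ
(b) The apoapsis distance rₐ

Convert to SI: a = 61.45 Mm = 6.145e+07 m.
(a) rₚ = a(1 − e) = 6.145e+07 · (1 − 0.2361) = 6.145e+07 · 0.7639 ≈ 4.694e+07 m = 46.94 Mm.
(b) rₐ = a(1 + e) = 6.145e+07 · (1 + 0.2361) = 6.145e+07 · 1.2361 ≈ 7.596e+07 m = 75.96 Mm.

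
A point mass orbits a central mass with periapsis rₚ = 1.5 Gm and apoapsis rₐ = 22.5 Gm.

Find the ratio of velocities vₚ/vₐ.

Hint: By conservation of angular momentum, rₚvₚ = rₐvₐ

Convert to SI: rₚ = 1.5 Gm = 1.5e+09 m; rₐ = 22.5 Gm = 2.25e+10 m.
Conservation of angular momentum gives rₚvₚ = rₐvₐ, so vₚ/vₐ = rₐ/rₚ.
vₚ/vₐ = 2.25e+10 / 1.5e+09 ≈ 15.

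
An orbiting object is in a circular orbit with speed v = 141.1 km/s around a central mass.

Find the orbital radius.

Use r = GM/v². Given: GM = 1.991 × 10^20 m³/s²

Convert to SI: v = 141.1 km/s = 141100 m/s.
For a circular orbit, v² = GM / r, so r = GM / v².
r = 1.991e+20 / (141100)² m ≈ 1e+10 m = 10 Gm.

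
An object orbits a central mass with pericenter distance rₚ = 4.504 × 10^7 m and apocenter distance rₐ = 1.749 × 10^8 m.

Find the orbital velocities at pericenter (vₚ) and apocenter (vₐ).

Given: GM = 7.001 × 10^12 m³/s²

Use the vis-viva equation v² = GM(2/r − 1/a) with a = (rₚ + rₐ)/2 = (4.504e+07 + 1.749e+08)/2 = 1.0997e+08 m.
vₚ = √(GM · (2/rₚ − 1/a)) = √(7.001e+12 · (2/4.504e+07 − 1/1.0997e+08)) m/s ≈ 497.2 m/s = 497.2 m/s.
vₐ = √(GM · (2/rₐ − 1/a)) = √(7.001e+12 · (2/1.749e+08 − 1/1.0997e+08)) m/s ≈ 128 m/s = 128 m/s.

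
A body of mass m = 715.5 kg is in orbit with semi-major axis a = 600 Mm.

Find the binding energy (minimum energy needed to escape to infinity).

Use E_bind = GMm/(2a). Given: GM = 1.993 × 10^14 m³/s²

Convert to SI: a = 600 Mm = 6e+08 m.
Total orbital energy is E = −GMm/(2a); binding energy is E_bind = −E = GMm/(2a).
E_bind = 1.993e+14 · 715.5 / (2 · 6e+08) J ≈ 1.188e+08 J = 118.8 MJ.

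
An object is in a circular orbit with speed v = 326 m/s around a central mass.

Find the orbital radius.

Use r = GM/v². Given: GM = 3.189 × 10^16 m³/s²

For a circular orbit, v² = GM / r, so r = GM / v².
r = 3.189e+16 / (326)² m ≈ 3.001e+11 m = 300.1 Gm.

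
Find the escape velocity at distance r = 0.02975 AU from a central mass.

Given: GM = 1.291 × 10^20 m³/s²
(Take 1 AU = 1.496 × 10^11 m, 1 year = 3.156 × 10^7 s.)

Convert to SI: r = 0.02975 AU = 4.4506e+09 m.
Escape velocity comes from setting total energy to zero: ½v² − GM/r = 0 ⇒ v_esc = √(2GM / r).
v_esc = √(2 · 1.291e+20 / 4.4506e+09) m/s ≈ 2.409e+05 m/s = 50.81 AU/year.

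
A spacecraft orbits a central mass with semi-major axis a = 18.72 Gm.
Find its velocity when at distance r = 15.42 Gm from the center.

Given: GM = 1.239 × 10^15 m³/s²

Convert to SI: a = 18.72 Gm = 1.872e+10 m; r = 15.42 Gm = 1.542e+10 m.
Vis-viva: v = √(GM · (2/r − 1/a)).
2/r − 1/a = 2/1.542e+10 − 1/1.872e+10 = 7.62829e-11 m⁻¹.
v = √(1.239e+15 · 7.62829e-11) m/s ≈ 307.4 m/s = 307.4 m/s.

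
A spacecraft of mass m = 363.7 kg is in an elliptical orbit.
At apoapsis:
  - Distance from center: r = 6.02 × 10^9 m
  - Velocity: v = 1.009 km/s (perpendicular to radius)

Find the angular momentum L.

Convert to SI: v = 1.009 km/s = 1009 m/s.
Since v is perpendicular to r, L = m · v · r.
L = 363.7 · 1009 · 6.02e+09 kg·m²/s ≈ 2.209e+15 kg·m²/s.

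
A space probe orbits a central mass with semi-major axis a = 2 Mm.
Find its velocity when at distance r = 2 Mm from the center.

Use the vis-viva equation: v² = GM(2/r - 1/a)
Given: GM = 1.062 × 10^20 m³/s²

Convert to SI: a = 2 Mm = 2e+06 m; r = 2 Mm = 2e+06 m.
Vis-viva: v = √(GM · (2/r − 1/a)).
2/r − 1/a = 2/2e+06 − 1/2e+06 = 5e-07 m⁻¹.
v = √(1.062e+20 · 5e-07) m/s ≈ 7.287e+06 m/s = 7287 km/s.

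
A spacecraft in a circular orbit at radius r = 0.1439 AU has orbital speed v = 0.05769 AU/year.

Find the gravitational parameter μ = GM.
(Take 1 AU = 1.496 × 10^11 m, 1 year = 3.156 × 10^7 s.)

Convert to SI: r = 0.1439 AU = 2.15274e+10 m; v = 0.05769 AU/year = 273.461 m/s.
For a circular orbit v² = GM/r, so GM = v² · r.
GM = (273.461)² · 2.15274e+10 m³/s² ≈ 1.61e+15 m³/s² = 1.61 × 10^15 m³/s².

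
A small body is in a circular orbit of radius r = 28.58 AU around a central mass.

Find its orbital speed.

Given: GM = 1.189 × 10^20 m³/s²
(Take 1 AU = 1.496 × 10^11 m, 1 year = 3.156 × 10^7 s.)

Convert to SI: r = 28.58 AU = 4.27557e+12 m.
For a circular orbit, gravity supplies the centripetal force, so v = √(GM / r).
v = √(1.189e+20 / 4.27557e+12) m/s ≈ 5273 m/s = 1.112 AU/year.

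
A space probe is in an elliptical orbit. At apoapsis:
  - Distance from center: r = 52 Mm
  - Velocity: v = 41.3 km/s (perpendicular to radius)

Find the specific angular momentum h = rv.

Convert to SI: r = 52 Mm = 5.2e+07 m; v = 41.3 km/s = 41300 m/s.
With v perpendicular to r, h = r · v.
h = 5.2e+07 · 41300 m²/s ≈ 2.148e+12 m²/s.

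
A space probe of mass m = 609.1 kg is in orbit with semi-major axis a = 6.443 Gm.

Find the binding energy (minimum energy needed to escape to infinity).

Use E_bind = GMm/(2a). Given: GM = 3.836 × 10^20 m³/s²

Convert to SI: a = 6.443 Gm = 6.443e+09 m.
Total orbital energy is E = −GMm/(2a); binding energy is E_bind = −E = GMm/(2a).
E_bind = 3.836e+20 · 609.1 / (2 · 6.443e+09) J ≈ 1.813e+13 J = 18.13 TJ.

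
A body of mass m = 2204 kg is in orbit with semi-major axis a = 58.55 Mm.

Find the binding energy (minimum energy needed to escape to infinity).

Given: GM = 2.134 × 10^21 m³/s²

Convert to SI: a = 58.55 Mm = 5.855e+07 m.
Total orbital energy is E = −GMm/(2a); binding energy is E_bind = −E = GMm/(2a).
E_bind = 2.134e+21 · 2204 / (2 · 5.855e+07) J ≈ 4.017e+16 J = 40.17 PJ.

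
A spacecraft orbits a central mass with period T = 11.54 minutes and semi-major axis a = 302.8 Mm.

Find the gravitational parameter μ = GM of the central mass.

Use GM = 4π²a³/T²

Convert to SI: T = 11.54 minutes = 692.4 s; a = 302.8 Mm = 3.028e+08 m.
GM = 4π² · a³ / T².
GM = 4π² · (3.028e+08)³ / (692.4)² m³/s² ≈ 2.286e+21 m³/s² = 2.286 × 10^21 m³/s².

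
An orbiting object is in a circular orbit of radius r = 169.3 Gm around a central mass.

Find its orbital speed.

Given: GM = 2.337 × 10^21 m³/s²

Convert to SI: r = 169.3 Gm = 1.693e+11 m.
For a circular orbit, gravity supplies the centripetal force, so v = √(GM / r).
v = √(2.337e+21 / 1.693e+11) m/s ≈ 1.175e+05 m/s = 117.5 km/s.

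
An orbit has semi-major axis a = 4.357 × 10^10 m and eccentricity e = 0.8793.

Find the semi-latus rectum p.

p = a (1 − e²).
p = 4.357e+10 · (1 − (0.8793)²) = 4.357e+10 · 0.226832 ≈ 9.883e+09 m = 9.883 × 10^9 m.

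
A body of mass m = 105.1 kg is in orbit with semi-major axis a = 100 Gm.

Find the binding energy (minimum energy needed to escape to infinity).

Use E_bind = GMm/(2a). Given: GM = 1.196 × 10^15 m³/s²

Convert to SI: a = 100 Gm = 1e+11 m.
Total orbital energy is E = −GMm/(2a); binding energy is E_bind = −E = GMm/(2a).
E_bind = 1.196e+15 · 105.1 / (2 · 1e+11) J ≈ 6.285e+05 J = 628.5 kJ.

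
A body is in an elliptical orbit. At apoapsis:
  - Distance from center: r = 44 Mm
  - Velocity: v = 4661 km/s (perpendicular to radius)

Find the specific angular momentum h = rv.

Convert to SI: r = 44 Mm = 4.4e+07 m; v = 4661 km/s = 4.661e+06 m/s.
With v perpendicular to r, h = r · v.
h = 4.4e+07 · 4.661e+06 m²/s ≈ 2.051e+14 m²/s.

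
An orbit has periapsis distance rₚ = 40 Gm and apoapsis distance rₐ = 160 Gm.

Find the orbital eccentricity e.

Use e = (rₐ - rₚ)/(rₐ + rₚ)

Convert to SI: rₚ = 40 Gm = 4e+10 m; rₐ = 160 Gm = 1.6e+11 m.
e = (rₐ − rₚ) / (rₐ + rₚ).
e = (1.6e+11 − 4e+10) / (1.6e+11 + 4e+10) = 1.2e+11 / 2e+11 ≈ 0.6.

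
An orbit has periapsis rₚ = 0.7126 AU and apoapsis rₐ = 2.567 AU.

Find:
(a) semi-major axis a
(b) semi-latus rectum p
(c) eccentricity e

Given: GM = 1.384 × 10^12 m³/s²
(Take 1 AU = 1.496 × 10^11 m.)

Convert to SI: rₚ = 0.7126 AU = 1.06605e+11 m; rₐ = 2.567 AU = 3.84023e+11 m.
(a) a = (rₚ + rₐ)/2 = (1.06605e+11 + 3.84023e+11)/2 ≈ 2.453e+11 m
(b) From a = (rₚ + rₐ)/2 = 2.45314e+11 m and e = (rₐ − rₚ)/(rₐ + rₚ) = 0.565435, p = a(1 − e²) = 2.45314e+11 · (1 − (0.565435)²) ≈ 1.669e+11 m
(c) e = (rₐ − rₚ)/(rₐ + rₚ) = (3.84023e+11 − 1.06605e+11)/(3.84023e+11 + 1.06605e+11) ≈ 0.5654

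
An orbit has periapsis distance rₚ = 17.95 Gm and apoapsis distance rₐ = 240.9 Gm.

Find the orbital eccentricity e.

Convert to SI: rₚ = 17.95 Gm = 1.795e+10 m; rₐ = 240.9 Gm = 2.409e+11 m.
e = (rₐ − rₚ) / (rₐ + rₚ).
e = (2.409e+11 − 1.795e+10) / (2.409e+11 + 1.795e+10) = 2.2295e+11 / 2.5885e+11 ≈ 0.8613.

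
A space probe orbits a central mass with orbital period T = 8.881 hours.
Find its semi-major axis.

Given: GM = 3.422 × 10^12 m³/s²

Convert to SI: T = 8.881 hours = 31971.6 s.
Invert Kepler's third law: a = (GM · T² / (4π²))^(1/3).
Substituting T = 31971.6 s and GM = 3.422e+12 m³/s²:
a = (3.422e+12 · (31971.6)² / (4π²))^(1/3) m
a ≈ 4.458e+06 m = 4.458 Mm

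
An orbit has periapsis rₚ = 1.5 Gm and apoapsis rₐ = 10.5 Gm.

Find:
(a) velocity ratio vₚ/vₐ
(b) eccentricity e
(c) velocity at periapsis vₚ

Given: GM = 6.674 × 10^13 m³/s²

Convert to SI: rₚ = 1.5 Gm = 1.5e+09 m; rₐ = 10.5 Gm = 1.05e+10 m.
(a) Conservation of angular momentum (rₚvₚ = rₐvₐ) gives vₚ/vₐ = rₐ/rₚ = 1.05e+10/1.5e+09 ≈ 7
(b) e = (rₐ − rₚ)/(rₐ + rₚ) = (1.05e+10 − 1.5e+09)/(1.05e+10 + 1.5e+09) ≈ 0.75
(c) With a = (rₚ + rₐ)/2 = 6e+09 m, vₚ = √(GM (2/rₚ − 1/a)) = √(6.674e+13 · (2/1.5e+09 − 1/6e+09)) m/s ≈ 279 m/s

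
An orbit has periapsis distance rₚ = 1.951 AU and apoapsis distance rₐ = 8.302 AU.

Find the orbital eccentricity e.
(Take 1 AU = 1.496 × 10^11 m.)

Convert to SI: rₚ = 1.951 AU = 2.9187e+11 m; rₐ = 8.302 AU = 1.24198e+12 m.
e = (rₐ − rₚ) / (rₐ + rₚ).
e = (1.24198e+12 − 2.9187e+11) / (1.24198e+12 + 2.9187e+11) = 9.5011e+11 / 1.53385e+12 ≈ 0.6194.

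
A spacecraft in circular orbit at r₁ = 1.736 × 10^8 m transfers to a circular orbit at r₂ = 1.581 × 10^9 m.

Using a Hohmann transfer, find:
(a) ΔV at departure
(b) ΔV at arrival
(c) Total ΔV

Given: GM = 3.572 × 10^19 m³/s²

Transfer semi-major axis: a_t = (r₁ + r₂)/2 = (1.736e+08 + 1.581e+09)/2 = 8.773e+08 m.
Circular speeds: v₁ = √(GM/r₁) = 453608 m/s, v₂ = √(GM/r₂) = 150311 m/s.
Transfer speeds (vis-viva v² = GM(2/r − 1/a_t)): v₁ᵗ = 608938 m/s, v₂ᵗ = 66863.7 m/s.
(a) ΔV₁ = |v₁ᵗ − v₁| ≈ 1.553e+05 m/s = 155.3 km/s.
(b) ΔV₂ = |v₂ − v₂ᵗ| ≈ 8.345e+04 m/s = 83.45 km/s.
(c) ΔV_total = ΔV₁ + ΔV₂ ≈ 2.388e+05 m/s = 238.8 km/s.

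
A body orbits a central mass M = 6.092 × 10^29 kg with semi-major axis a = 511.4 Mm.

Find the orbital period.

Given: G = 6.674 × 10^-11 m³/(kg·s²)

Convert to SI: a = 511.4 Mm = 5.114e+08 m.
GM = G · M = 6.674e-11 · 6.092e+29 = 4.0658e+19 m³/s².
Kepler's third law: T = 2π √(a³ / GM).
Substituting a = 5.114e+08 m and GM = 4.0658e+19 m³/s²:
T = 2π √((5.114e+08)³ / 4.0658e+19) s
T ≈ 1.14e+04 s = 3.166 hours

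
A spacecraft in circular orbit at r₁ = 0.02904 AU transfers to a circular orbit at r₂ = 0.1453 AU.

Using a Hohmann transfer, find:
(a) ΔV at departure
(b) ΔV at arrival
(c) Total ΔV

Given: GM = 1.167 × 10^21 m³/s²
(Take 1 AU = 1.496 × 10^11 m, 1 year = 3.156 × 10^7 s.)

Convert to SI: r₁ = 0.02904 AU = 4.34438e+09 m; r₂ = 0.1453 AU = 2.17369e+10 m.
Transfer semi-major axis: a_t = (r₁ + r₂)/2 = (4.34438e+09 + 2.17369e+10)/2 = 1.30406e+10 m.
Circular speeds: v₁ = √(GM/r₁) = 518288 m/s, v₂ = √(GM/r₂) = 231706 m/s.
Transfer speeds (vis-viva v² = GM(2/r − 1/a_t)): v₁ᵗ = 669146 m/s, v₂ᵗ = 133737 m/s.
(a) ΔV₁ = |v₁ᵗ − v₁| ≈ 1.509e+05 m/s = 31.83 AU/year.
(b) ΔV₂ = |v₂ − v₂ᵗ| ≈ 9.797e+04 m/s = 20.67 AU/year.
(c) ΔV_total = ΔV₁ + ΔV₂ ≈ 2.488e+05 m/s = 52.49 AU/year.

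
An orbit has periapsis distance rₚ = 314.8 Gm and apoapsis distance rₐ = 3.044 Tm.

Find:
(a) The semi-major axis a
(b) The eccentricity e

Convert to SI: rₚ = 314.8 Gm = 3.148e+11 m; rₐ = 3.044 Tm = 3.044e+12 m.
(a) a = (rₚ + rₐ) / 2 = (3.148e+11 + 3.044e+12) / 2 ≈ 1.679e+12 m = 1.679 Tm.
(b) e = (rₐ − rₚ) / (rₐ + rₚ) = (3.044e+12 − 3.148e+11) / (3.044e+12 + 3.148e+11) ≈ 0.8126.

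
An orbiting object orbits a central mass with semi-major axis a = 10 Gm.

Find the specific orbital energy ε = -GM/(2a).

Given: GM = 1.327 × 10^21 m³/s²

Convert to SI: a = 10 Gm = 1e+10 m.
ε = −GM / (2a).
ε = −1.327e+21 / (2 · 1e+10) J/kg ≈ -6.635e+10 J/kg = -66.35 GJ/kg.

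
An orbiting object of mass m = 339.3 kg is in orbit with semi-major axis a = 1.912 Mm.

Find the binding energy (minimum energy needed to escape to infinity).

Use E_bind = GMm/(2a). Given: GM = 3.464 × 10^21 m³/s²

Convert to SI: a = 1.912 Mm = 1.912e+06 m.
Total orbital energy is E = −GMm/(2a); binding energy is E_bind = −E = GMm/(2a).
E_bind = 3.464e+21 · 339.3 / (2 · 1.912e+06) J ≈ 3.074e+17 J = 307.4 PJ.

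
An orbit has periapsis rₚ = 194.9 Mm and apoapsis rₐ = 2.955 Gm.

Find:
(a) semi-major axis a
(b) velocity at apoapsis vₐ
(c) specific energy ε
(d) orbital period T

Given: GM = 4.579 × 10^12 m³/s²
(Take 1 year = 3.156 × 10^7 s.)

Convert to SI: rₚ = 194.9 Mm = 1.949e+08 m; rₐ = 2.955 Gm = 2.955e+09 m.
(a) a = (rₚ + rₐ)/2 = (1.949e+08 + 2.955e+09)/2 ≈ 1.575e+09 m
(b) With a = (rₚ + rₐ)/2 = 1.57495e+09 m, vₐ = √(GM (2/rₐ − 1/a)) = √(4.579e+12 · (2/2.955e+09 − 1/1.57495e+09)) m/s ≈ 13.85 m/s
(c) With a = (rₚ + rₐ)/2 = 1.57495e+09 m, ε = −GM/(2a) = −4.579e+12/(2 · 1.57495e+09) J/kg ≈ -1454 J/kg
(d) With a = (rₚ + rₐ)/2 = 1.57495e+09 m, T = 2π √(a³/GM) = 2π √((1.57495e+09)³/4.579e+12) s ≈ 1.835e+08 s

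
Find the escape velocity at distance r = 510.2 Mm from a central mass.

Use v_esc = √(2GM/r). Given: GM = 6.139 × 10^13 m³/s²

Convert to SI: r = 510.2 Mm = 5.102e+08 m.
Escape velocity comes from setting total energy to zero: ½v² − GM/r = 0 ⇒ v_esc = √(2GM / r).
v_esc = √(2 · 6.139e+13 / 5.102e+08) m/s ≈ 490.6 m/s = 490.6 m/s.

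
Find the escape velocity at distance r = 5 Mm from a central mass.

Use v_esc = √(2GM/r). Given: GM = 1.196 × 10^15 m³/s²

Convert to SI: r = 5 Mm = 5e+06 m.
Escape velocity comes from setting total energy to zero: ½v² − GM/r = 0 ⇒ v_esc = √(2GM / r).
v_esc = √(2 · 1.196e+15 / 5e+06) m/s ≈ 2.187e+04 m/s = 21.87 km/s.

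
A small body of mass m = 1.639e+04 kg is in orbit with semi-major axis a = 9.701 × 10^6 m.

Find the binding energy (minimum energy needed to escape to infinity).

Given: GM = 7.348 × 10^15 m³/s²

Total orbital energy is E = −GMm/(2a); binding energy is E_bind = −E = GMm/(2a).
E_bind = 7.348e+15 · 1.639e+04 / (2 · 9.701e+06) J ≈ 6.207e+12 J = 6.207 TJ.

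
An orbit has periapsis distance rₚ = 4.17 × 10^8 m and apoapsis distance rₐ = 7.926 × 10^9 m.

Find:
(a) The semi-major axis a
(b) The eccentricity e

(a) a = (rₚ + rₐ) / 2 = (4.17e+08 + 7.926e+09) / 2 ≈ 4.172e+09 m = 4.171 × 10^9 m.
(b) e = (rₐ − rₚ) / (rₐ + rₚ) = (7.926e+09 − 4.17e+08) / (7.926e+09 + 4.17e+08) ≈ 0.9.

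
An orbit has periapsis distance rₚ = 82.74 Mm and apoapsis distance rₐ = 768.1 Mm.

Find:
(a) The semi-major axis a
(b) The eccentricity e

Convert to SI: rₚ = 82.74 Mm = 8.274e+07 m; rₐ = 768.1 Mm = 7.681e+08 m.
(a) a = (rₚ + rₐ) / 2 = (8.274e+07 + 7.681e+08) / 2 ≈ 4.254e+08 m = 425.4 Mm.
(b) e = (rₐ − rₚ) / (rₐ + rₚ) = (7.681e+08 − 8.274e+07) / (7.681e+08 + 8.274e+07) ≈ 0.8055.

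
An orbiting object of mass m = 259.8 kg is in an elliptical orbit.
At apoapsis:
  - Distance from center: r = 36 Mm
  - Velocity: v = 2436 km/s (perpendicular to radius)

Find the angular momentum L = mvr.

Convert to SI: r = 36 Mm = 3.6e+07 m; v = 2436 km/s = 2.436e+06 m/s.
Since v is perpendicular to r, L = m · v · r.
L = 259.8 · 2.436e+06 · 3.6e+07 kg·m²/s ≈ 2.278e+16 kg·m²/s.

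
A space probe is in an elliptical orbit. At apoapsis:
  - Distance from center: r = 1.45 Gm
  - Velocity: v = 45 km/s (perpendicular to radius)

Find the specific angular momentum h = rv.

Convert to SI: r = 1.45 Gm = 1.45e+09 m; v = 45 km/s = 45000 m/s.
With v perpendicular to r, h = r · v.
h = 1.45e+09 · 45000 m²/s ≈ 6.525e+13 m²/s.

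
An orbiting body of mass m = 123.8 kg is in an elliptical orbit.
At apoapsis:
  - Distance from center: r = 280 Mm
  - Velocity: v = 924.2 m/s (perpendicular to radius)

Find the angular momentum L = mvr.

Convert to SI: r = 280 Mm = 2.8e+08 m.
Since v is perpendicular to r, L = m · v · r.
L = 123.8 · 924.2 · 2.8e+08 kg·m²/s ≈ 3.204e+13 kg·m²/s.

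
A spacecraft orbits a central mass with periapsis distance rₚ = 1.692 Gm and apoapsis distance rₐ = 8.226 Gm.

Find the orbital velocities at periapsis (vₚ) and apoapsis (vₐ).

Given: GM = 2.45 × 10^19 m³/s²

Convert to SI: rₚ = 1.692 Gm = 1.692e+09 m; rₐ = 8.226 Gm = 8.226e+09 m.
Use the vis-viva equation v² = GM(2/r − 1/a) with a = (rₚ + rₐ)/2 = (1.692e+09 + 8.226e+09)/2 = 4.959e+09 m.
vₚ = √(GM · (2/rₚ − 1/a)) = √(2.45e+19 · (2/1.692e+09 − 1/4.959e+09)) m/s ≈ 1.55e+05 m/s = 155 km/s.
vₐ = √(GM · (2/rₐ − 1/a)) = √(2.45e+19 · (2/8.226e+09 − 1/4.959e+09)) m/s ≈ 3.188e+04 m/s = 31.88 km/s.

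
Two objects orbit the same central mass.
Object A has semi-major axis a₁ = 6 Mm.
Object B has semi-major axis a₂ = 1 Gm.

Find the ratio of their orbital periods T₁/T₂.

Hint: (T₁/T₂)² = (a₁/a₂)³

Convert to SI: a₁ = 6 Mm = 6e+06 m; a₂ = 1 Gm = 1e+09 m.
From Kepler's third law, (T₁/T₂)² = (a₁/a₂)³, so T₁/T₂ = (a₁/a₂)^(3/2).
a₁/a₂ = 6e+06 / 1e+09 = 0.006.
T₁/T₂ = (0.006)^(3/2) ≈ 0.0004648.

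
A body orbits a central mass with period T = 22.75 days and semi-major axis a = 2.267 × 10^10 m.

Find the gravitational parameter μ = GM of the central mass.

Convert to SI: T = 22.75 days = 1.9656e+06 s.
GM = 4π² · a³ / T².
GM = 4π² · (2.267e+10)³ / (1.9656e+06)² m³/s² ≈ 1.19e+20 m³/s² = 1.19 × 10^20 m³/s².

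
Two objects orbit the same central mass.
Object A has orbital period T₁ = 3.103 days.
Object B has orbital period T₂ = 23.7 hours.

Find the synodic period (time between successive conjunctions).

Convert to SI: T₁ = 3.103 days = 268099 s; T₂ = 23.7 hours = 85320 s.
T_syn = |T₁ · T₂ / (T₁ − T₂)|.
T_syn = |268099 · 85320 / (268099 − 85320)| s ≈ 1.251e+05 s = 1.448 days.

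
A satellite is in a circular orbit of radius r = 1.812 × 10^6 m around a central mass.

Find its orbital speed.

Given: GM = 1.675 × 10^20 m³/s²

For a circular orbit, gravity supplies the centripetal force, so v = √(GM / r).
v = √(1.675e+20 / 1.812e+06) m/s ≈ 9.615e+06 m/s = 9615 km/s.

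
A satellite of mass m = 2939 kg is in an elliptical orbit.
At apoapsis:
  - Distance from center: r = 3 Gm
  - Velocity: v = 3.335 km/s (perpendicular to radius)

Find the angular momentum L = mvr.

Convert to SI: r = 3 Gm = 3e+09 m; v = 3.335 km/s = 3335 m/s.
Since v is perpendicular to r, L = m · v · r.
L = 2939 · 3335 · 3e+09 kg·m²/s ≈ 2.94e+16 kg·m²/s.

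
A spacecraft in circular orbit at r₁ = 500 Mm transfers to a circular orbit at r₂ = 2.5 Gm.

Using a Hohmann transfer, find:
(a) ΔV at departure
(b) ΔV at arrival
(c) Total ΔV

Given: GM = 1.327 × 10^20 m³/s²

Convert to SI: r₁ = 500 Mm = 5e+08 m; r₂ = 2.5 Gm = 2.5e+09 m.
Transfer semi-major axis: a_t = (r₁ + r₂)/2 = (5e+08 + 2.5e+09)/2 = 1.5e+09 m.
Circular speeds: v₁ = √(GM/r₁) = 515170 m/s, v₂ = √(GM/r₂) = 230391 m/s.
Transfer speeds (vis-viva v² = GM(2/r − 1/a_t)): v₁ᵗ = 665081 m/s, v₂ᵗ = 133016 m/s.
(a) ΔV₁ = |v₁ᵗ − v₁| ≈ 1.499e+05 m/s = 149.9 km/s.
(b) ΔV₂ = |v₂ − v₂ᵗ| ≈ 9.737e+04 m/s = 97.37 km/s.
(c) ΔV_total = ΔV₁ + ΔV₂ ≈ 2.473e+05 m/s = 247.3 km/s.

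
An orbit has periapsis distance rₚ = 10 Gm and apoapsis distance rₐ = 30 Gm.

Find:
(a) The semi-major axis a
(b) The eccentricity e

Convert to SI: rₚ = 10 Gm = 1e+10 m; rₐ = 30 Gm = 3e+10 m.
(a) a = (rₚ + rₐ) / 2 = (1e+10 + 3e+10) / 2 ≈ 2e+10 m = 20 Gm.
(b) e = (rₐ − rₚ) / (rₐ + rₚ) = (3e+10 − 1e+10) / (3e+10 + 1e+10) ≈ 0.5.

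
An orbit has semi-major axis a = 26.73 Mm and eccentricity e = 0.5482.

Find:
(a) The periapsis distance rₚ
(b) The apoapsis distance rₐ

Convert to SI: a = 26.73 Mm = 2.673e+07 m.
(a) rₚ = a(1 − e) = 2.673e+07 · (1 − 0.5482) = 2.673e+07 · 0.4518 ≈ 1.208e+07 m = 12.08 Mm.
(b) rₐ = a(1 + e) = 2.673e+07 · (1 + 0.5482) = 2.673e+07 · 1.5482 ≈ 4.138e+07 m = 41.38 Mm.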